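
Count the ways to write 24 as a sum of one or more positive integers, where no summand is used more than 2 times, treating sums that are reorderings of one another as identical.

431

Enumerating by decreasing first part gives 431 partitions in all.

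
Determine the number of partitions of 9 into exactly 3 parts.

7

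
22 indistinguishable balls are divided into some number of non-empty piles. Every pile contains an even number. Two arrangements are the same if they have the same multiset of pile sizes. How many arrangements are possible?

A partial list (first 12 by largest part):
22
2+20
4+18
2+2+18
6+16
2+4+16
2+2+2+16
8+14
2+6+14
4+4+14
2+2+4+14
2+2+2+2+14
…and 44 more, for 56 total.

56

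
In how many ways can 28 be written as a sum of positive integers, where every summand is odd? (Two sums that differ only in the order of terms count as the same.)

Systematic enumeration (by largest part, then next-largest, …) yields 222.

222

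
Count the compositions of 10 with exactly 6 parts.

Equivalently, choose which 5 of the 9 gaps become plus signs: C(9,5) = 126.

126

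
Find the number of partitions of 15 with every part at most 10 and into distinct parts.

20

Enumerating:
10 + 5
10 + 4 + 1
10 + 3 + 2
9 + 6
9 + 5 + 1
9 + 4 + 2
9 + 3 + 2 + 1
8 + 7
8 + 6 + 1
8 + 5 + 2
8 + 4 + 3
8 + 4 + 2 + 1
7 + 6 + 2
7 + 5 + 3
7 + 5 + 2 + 1
7 + 4 + 3 + 1
6 + 5 + 4
6 + 5 + 3 + 1
6 + 4 + 3 + 2
5 + 4 + 3 + 2 + 1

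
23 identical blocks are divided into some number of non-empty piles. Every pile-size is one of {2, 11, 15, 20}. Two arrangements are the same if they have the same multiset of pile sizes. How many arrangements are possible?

The partitions of 23 that satisfy the conditions:
15+2+2+2+2
11+2+2+2+2+2+2

2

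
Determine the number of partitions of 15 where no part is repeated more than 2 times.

A partial list (first 12 by largest part):
15
1,14
2,13
1,1,13
3,12
1,2,12
4,11
1,3,11
2,2,11
1,1,2,11
5,10
1,4,10
…and 58 more, for 70 total.

70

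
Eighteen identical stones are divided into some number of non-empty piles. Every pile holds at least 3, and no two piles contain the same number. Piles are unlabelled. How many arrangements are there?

They are:
18
15 + 3
14 + 4
13 + 5
12 + 6
11 + 7
11 + 4 + 3
10 + 8
10 + 5 + 3
9 + 6 + 3
9 + 5 + 4
8 + 7 + 3
8 + 6 + 4
7 + 6 + 5
6 + 5 + 4 + 3
That's 15 in total.

15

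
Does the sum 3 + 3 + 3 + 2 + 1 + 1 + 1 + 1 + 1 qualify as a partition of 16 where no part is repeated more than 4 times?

No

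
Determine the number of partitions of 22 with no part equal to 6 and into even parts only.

34

A partial list (first 12 by largest part):
22
20+2
18+4
18+2+2
16+4+2
16+2+2+2
14+8
14+4+4
14+4+2+2
14+2+2+2+2
12+10
12+8+2
…and 22 more, for 34 total.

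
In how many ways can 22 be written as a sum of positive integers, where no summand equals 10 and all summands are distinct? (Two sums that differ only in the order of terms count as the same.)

75

Enumerating by decreasing first part gives 75 partitions in all.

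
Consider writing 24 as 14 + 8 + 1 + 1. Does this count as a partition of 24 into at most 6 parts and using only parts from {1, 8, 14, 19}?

The parts sum to 24, and the condition 'there are at most 6 summands' holds; the condition 'each summand belongs to {1, 8, 14, 19}' holds.

Yes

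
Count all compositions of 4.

There are 3 gaps and each independently is a cut or not, giving 2^3 = 8.

8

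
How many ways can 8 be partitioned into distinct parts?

6

Enumerating:
8
7,1
6,2
5,3
5,2,1
4,3,1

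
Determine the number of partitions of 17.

Direct enumeration gives 297 partitions.

297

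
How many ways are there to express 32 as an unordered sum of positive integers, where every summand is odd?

390

There are 390 such partitions.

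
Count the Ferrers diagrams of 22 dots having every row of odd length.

Enumerating by decreasing first part gives 89 partitions in all.

89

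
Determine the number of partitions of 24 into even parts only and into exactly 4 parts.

15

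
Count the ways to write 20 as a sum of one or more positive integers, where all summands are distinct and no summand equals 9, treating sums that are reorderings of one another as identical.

53

There are too many to list fully; the first 12 (by largest part) are:
20
19,1
18,2
17,3
17,2,1
16,4
16,3,1
15,5
15,4,1
15,3,2
14,6
14,5,1
…and 41 more, for 53 total.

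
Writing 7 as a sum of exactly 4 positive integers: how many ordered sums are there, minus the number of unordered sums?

17

Ordered (compositions into 4 parts): C(6,3) = 20.
Unordered (partitions into 4 parts): 3.
Difference: 20 − 3 = 17.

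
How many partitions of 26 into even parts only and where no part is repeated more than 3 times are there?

64

There are too many to list fully; the first 12 (by largest part) are:
26
2 + 24
4 + 22
2 + 2 + 22
6 + 20
2 + 4 + 20
2 + 2 + 2 + 20
8 + 18
2 + 6 + 18
4 + 4 + 18
2 + 2 + 4 + 18
10 + 16
…and 52 more, for 64 total.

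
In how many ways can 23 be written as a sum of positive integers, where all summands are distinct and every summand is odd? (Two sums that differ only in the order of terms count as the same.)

9

The partitions of 23 that satisfy the conditions:
23
19+3+1
17+5+1
15+7+1
15+5+3
13+9+1
13+7+3
11+9+3
11+7+5
Counting gives 9.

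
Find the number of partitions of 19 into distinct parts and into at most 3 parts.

31

There are too many to list fully; the first 12 (by largest part) are:
19
18,1
17,2
16,3
16,2,1
15,4
15,3,1
14,5
14,4,1
14,3,2
13,6
13,5,1
…and 19 more, for 31 total.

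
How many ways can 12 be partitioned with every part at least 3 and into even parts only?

They are:
12
8, 4
6, 6
4, 4, 4
That's 4 in total.

4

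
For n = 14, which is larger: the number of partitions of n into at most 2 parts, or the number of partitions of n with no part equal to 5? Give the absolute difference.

Partitions of 14 into at most 2 parts: 8.
Partitions of 14 with no part equal to 5: 105.
|8 − 105| = 97.

97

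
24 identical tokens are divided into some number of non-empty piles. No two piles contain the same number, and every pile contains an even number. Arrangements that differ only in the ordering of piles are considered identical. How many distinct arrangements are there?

15

The partitions of 24 that satisfy the conditions:
24
22 + 2
20 + 4
18 + 6
18 + 4 + 2
16 + 8
16 + 6 + 2
14 + 10
14 + 8 + 2
14 + 6 + 4
12 + 10 + 2
12 + 8 + 4
12 + 6 + 4 + 2
10 + 8 + 6
10 + 8 + 4 + 2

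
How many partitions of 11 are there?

A partial list (first 12 by largest part):
11
10, 1
9, 2
9, 1, 1
8, 3
8, 2, 1
8, 1, 1, 1
7, 4
7, 3, 1
7, 2, 2
7, 2, 1, 1
7, 1, 1, 1, 1
…and 44 more, for 56 total.

56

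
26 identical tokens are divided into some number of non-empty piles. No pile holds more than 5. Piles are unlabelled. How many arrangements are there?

427

Enumerating by decreasing first part gives 427 partitions in all.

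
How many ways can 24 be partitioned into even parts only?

Direct enumeration gives 77 partitions.

77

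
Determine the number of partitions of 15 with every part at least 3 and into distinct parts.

9

They are:
15
3+12
4+11
5+10
6+9
7+8
3+4+8
3+5+7
4+5+6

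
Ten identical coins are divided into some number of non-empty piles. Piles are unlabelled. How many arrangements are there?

42

A partial list (first 12 by largest part):
10
9 + 1
8 + 2
8 + 1 + 1
7 + 3
7 + 2 + 1
7 + 1 + 1 + 1
6 + 4
6 + 3 + 1
6 + 2 + 2
6 + 2 + 1 + 1
6 + 1 + 1 + 1 + 1
…and 30 more, for 42 total.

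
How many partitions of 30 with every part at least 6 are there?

A partial list (first 12 by largest part):
30
24+6
23+7
22+8
21+9
20+10
19+11
18+12
18+6+6
17+13
17+7+6
16+14
…and 28 more, for 40 total.

40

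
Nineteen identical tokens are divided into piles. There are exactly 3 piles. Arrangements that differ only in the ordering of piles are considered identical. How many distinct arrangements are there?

A partial list (first 12 by largest part):
17, 1, 1
16, 2, 1
15, 3, 1
15, 2, 2
14, 4, 1
14, 3, 2
13, 5, 1
13, 4, 2
13, 3, 3
12, 6, 1
12, 5, 2
12, 4, 3
…and 18 more, for 30 total.

30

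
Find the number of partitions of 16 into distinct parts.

32

There are too many to list fully; the first 12 (by largest part) are:
16
15, 1
14, 2
13, 3
13, 2, 1
12, 4
12, 3, 1
11, 5
11, 4, 1
11, 3, 2
10, 6
10, 5, 1
…and 20 more, for 32 total.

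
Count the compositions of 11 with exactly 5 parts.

By stars and bars with positive parts, the count is C(10,4) = 210.

210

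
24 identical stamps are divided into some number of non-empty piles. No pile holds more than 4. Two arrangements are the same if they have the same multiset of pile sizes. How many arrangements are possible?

Enumerating by decreasing first part gives 169 partitions in all.

169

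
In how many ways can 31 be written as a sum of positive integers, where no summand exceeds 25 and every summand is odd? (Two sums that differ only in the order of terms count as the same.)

336

There are 336 such partitions.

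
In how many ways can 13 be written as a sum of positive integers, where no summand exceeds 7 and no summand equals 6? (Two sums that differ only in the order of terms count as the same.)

A partial list (first 12 by largest part):
7, 5, 1
7, 4, 2
7, 4, 1, 1
7, 3, 3
7, 3, 2, 1
7, 3, 1, 1, 1
7, 2, 2, 2
7, 2, 2, 1, 1
7, 2, 1, 1, 1, 1
7, 1, 1, 1, 1, 1, 1
5, 5, 3
5, 5, 2, 1
…and 55 more, for 67 total.

67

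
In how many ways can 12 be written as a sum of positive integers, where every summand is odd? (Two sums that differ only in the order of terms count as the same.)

15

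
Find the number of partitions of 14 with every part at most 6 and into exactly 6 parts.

16

Listing the qualifying partitions of 14:
1,1,1,1,4,6
1,1,1,2,3,6
1,1,2,2,2,6
1,1,1,1,5,5
1,1,1,2,4,5
1,1,1,3,3,5
1,1,2,2,3,5
1,2,2,2,2,5
1,1,1,3,4,4
1,1,2,2,4,4
1,1,2,3,3,4
1,2,2,2,3,4
2,2,2,2,2,4
1,1,3,3,3,3
1,2,2,3,3,3
2,2,2,2,3,3
Counting gives 16.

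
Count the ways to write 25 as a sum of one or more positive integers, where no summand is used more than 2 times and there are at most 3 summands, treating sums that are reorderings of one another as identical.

65

There are too many to list fully; the first 12 (by largest part) are:
25
1, 24
2, 23
1, 1, 23
3, 22
1, 2, 22
4, 21
1, 3, 21
2, 2, 21
5, 20
1, 4, 20
2, 3, 20
…and 53 more, for 65 total.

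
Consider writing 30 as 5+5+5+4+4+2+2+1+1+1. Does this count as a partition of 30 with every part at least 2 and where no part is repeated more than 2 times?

No

The parts sum to 30, and the condition 'every summand is at least 2' is violated.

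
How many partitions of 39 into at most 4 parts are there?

588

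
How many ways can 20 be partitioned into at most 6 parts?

Counting exhaustively, 282 partitions satisfy the conditions.

282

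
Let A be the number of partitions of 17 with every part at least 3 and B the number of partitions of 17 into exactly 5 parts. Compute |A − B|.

22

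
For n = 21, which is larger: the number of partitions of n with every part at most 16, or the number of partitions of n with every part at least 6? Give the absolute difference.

Partitions of 21 with every part at most 16: 780.
Partitions of 21 with every part at least 6: 9.
|780 − 9| = 771.

771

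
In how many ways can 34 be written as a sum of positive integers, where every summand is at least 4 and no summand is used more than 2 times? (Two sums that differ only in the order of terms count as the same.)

198

Counting exhaustively, 198 partitions satisfy the conditions.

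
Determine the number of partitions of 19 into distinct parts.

54

A partial list (first 12 by largest part):
19
1, 18
2, 17
3, 16
1, 2, 16
4, 15
1, 3, 15
5, 14
1, 4, 14
2, 3, 14
6, 13
1, 5, 13
…and 42 more, for 54 total.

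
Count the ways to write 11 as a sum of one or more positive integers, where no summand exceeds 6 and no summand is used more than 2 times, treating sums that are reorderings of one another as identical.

17

Listing the qualifying partitions of 11:
5+6
1+4+6
2+3+6
1+1+3+6
1+2+2+6
1+5+5
2+4+5
1+1+4+5
3+3+5
1+2+3+5
1+1+2+2+5
3+4+4
1+2+4+4
1+3+3+4
2+2+3+4
1+1+2+3+4
1+2+2+3+3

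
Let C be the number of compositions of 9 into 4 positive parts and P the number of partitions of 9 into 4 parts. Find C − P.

Compositions: C(8,3) = 56.
Partitions of 9 into exactly 4 parts: 6.
Difference: 56 − 6 = 50.

50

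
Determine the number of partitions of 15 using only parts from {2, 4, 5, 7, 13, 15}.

9

Enumerating:
15
2, 13
4, 4, 7
2, 2, 4, 7
2, 2, 2, 2, 7
5, 5, 5
2, 4, 4, 5
2, 2, 2, 4, 5
2, 2, 2, 2, 2, 5
Counting gives 9.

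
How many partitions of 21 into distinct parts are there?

Systematic enumeration (by largest part, then next-largest, …) yields 76.

76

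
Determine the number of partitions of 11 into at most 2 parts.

Enumerating:
11
1 + 10
2 + 9
3 + 8
4 + 7
5 + 6
That's 6 in total.

6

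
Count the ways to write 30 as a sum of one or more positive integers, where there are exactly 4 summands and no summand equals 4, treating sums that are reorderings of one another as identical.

150

Counting exhaustively, 150 partitions satisfy the conditions.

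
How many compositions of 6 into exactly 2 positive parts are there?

Equivalently, choose which 1 of the 5 gaps become plus signs: C(5,1) = 5.

5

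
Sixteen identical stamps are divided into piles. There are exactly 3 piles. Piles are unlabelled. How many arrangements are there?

21

The partitions of 16 that satisfy the conditions:
14 + 1 + 1
13 + 2 + 1
12 + 3 + 1
12 + 2 + 2
11 + 4 + 1
11 + 3 + 2
10 + 5 + 1
10 + 4 + 2
10 + 3 + 3
9 + 6 + 1
9 + 5 + 2
9 + 4 + 3
8 + 7 + 1
8 + 6 + 2
8 + 5 + 3
8 + 4 + 4
7 + 7 + 2
7 + 6 + 3
7 + 5 + 4
6 + 6 + 4
6 + 5 + 5
That's 21 in total.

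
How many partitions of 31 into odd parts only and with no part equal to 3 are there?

118

Systematic enumeration (by largest part, then next-largest, …) yields 118.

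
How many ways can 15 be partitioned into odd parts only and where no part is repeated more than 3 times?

13

Listing the qualifying partitions of 15:
15
1 + 1 + 13
1 + 3 + 11
1 + 5 + 9
3 + 3 + 9
1 + 1 + 1 + 3 + 9
1 + 7 + 7
3 + 5 + 7
1 + 1 + 1 + 5 + 7
1 + 1 + 3 + 3 + 7
5 + 5 + 5
1 + 1 + 3 + 5 + 5
1 + 3 + 3 + 3 + 5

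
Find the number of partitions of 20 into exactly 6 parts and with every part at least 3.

2

They are:
5, 3, 3, 3, 3, 3
4, 4, 3, 3, 3, 3
Counting gives 2.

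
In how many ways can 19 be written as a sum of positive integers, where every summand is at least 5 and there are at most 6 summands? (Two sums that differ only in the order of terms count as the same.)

10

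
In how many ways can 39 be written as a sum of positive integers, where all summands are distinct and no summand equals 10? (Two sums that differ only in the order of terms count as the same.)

772

Enumerating by decreasing first part gives 772 partitions in all.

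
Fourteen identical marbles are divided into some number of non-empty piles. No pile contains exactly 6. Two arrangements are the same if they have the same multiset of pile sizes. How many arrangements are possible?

113

Counting exhaustively, 113 partitions satisfy the conditions.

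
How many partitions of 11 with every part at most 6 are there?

There are too many to list fully; the first 12 (by largest part) are:
6, 5
6, 4, 1
6, 3, 2
6, 3, 1, 1
6, 2, 2, 1
6, 2, 1, 1, 1
6, 1, 1, 1, 1, 1
5, 5, 1
5, 4, 2
5, 4, 1, 1
5, 3, 3
5, 3, 2, 1
…and 32 more, for 44 total.

44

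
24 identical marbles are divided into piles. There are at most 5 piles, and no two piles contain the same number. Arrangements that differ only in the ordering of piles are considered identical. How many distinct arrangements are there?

Direct enumeration gives 119 partitions.

119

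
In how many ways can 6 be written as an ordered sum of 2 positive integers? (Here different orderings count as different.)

By stars and bars with positive parts, the count is C(5,1) = 5.

5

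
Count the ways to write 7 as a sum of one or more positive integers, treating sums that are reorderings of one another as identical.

Listing the qualifying partitions of 7:
7
6,1
5,2
5,1,1
4,3
4,2,1
4,1,1,1
3,3,1
3,2,2
3,2,1,1
3,1,1,1,1
2,2,2,1
2,2,1,1,1
2,1,1,1,1,1
1,1,1,1,1,1,1
That's 15 in total.

15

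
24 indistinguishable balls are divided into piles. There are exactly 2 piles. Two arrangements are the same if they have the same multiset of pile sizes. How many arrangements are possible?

12

They are:
23+1
22+2
21+3
20+4
19+5
18+6
17+7
16+8
15+9
14+10
13+11
12+12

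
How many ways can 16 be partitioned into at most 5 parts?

There are 101 such partitions.

101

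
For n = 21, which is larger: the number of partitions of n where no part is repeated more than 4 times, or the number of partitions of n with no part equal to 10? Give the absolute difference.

Partitions of 21 where no part is repeated more than 4 times: 505.
Partitions of 21 with no part equal to 10: 736.
|505 − 736| = 231.

231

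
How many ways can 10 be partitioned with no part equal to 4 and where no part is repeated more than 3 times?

They are:
10
9, 1
8, 2
8, 1, 1
7, 3
7, 2, 1
7, 1, 1, 1
6, 3, 1
6, 2, 2
6, 2, 1, 1
5, 5
5, 3, 2
5, 3, 1, 1
5, 2, 2, 1
5, 2, 1, 1, 1
3, 3, 3, 1
3, 3, 2, 2
3, 3, 2, 1, 1
3, 2, 2, 2, 1
3, 2, 2, 1, 1, 1
Counting gives 20.

20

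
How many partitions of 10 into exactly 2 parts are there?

Listing the qualifying partitions of 10:
9+1
8+2
7+3
6+4
5+5
Counting gives 5.

5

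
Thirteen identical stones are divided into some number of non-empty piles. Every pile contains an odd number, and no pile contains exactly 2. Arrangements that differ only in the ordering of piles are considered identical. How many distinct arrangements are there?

Enumerating:
13
11+1+1
9+3+1
9+1+1+1+1
7+5+1
7+3+3
7+3+1+1+1
7+1+1+1+1+1+1
5+5+3
5+5+1+1+1
5+3+3+1+1
5+3+1+1+1+1+1
5+1+1+1+1+1+1+1+1
3+3+3+3+1
3+3+3+1+1+1+1
3+3+1+1+1+1+1+1+1
3+1+1+1+1+1+1+1+1+1+1
1+1+1+1+1+1+1+1+1+1+1+1+1
Counting gives 18.

18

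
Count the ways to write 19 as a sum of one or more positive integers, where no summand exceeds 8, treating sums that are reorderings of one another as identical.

Enumerating by decreasing first part gives 352 partitions in all.

352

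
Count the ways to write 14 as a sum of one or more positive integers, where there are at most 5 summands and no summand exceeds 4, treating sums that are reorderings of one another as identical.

8

Enumerating:
2, 4, 4, 4
1, 1, 4, 4, 4
3, 3, 4, 4
1, 2, 3, 4, 4
2, 2, 2, 4, 4
1, 3, 3, 3, 4
2, 2, 3, 3, 4
2, 3, 3, 3, 3
Counting gives 8.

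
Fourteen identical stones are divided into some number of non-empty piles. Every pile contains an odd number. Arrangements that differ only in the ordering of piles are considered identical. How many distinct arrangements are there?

They are:
1 + 13
3 + 11
1 + 1 + 1 + 11
5 + 9
1 + 1 + 3 + 9
1 + 1 + 1 + 1 + 1 + 9
7 + 7
1 + 1 + 5 + 7
1 + 3 + 3 + 7
1 + 1 + 1 + 1 + 3 + 7
1 + 1 + 1 + 1 + 1 + 1 + 1 + 7
1 + 3 + 5 + 5
1 + 1 + 1 + 1 + 5 + 5
3 + 3 + 3 + 5
1 + 1 + 1 + 3 + 3 + 5
1 + 1 + 1 + 1 + 1 + 1 + 3 + 5
1 + 1 + 1 + 1 + 1 + 1 + 1 + 1 + 1 + 5
1 + 1 + 3 + 3 + 3 + 3
1 + 1 + 1 + 1 + 1 + 3 + 3 + 3
1 + 1 + 1 + 1 + 1 + 1 + 1 + 1 + 3 + 3
1 + 1 + 1 + 1 + 1 + 1 + 1 + 1 + 1 + 1 + 1 + 3
1 + 1 + 1 + 1 + 1 + 1 + 1 + 1 + 1 + 1 + 1 + 1 + 1 + 1

22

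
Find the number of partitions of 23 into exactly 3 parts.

44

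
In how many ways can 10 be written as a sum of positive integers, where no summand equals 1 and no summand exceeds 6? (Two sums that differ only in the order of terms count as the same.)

9

Listing the qualifying partitions of 10:
6, 4
6, 2, 2
5, 5
5, 3, 2
4, 4, 2
4, 3, 3
4, 2, 2, 2
3, 3, 2, 2
2, 2, 2, 2, 2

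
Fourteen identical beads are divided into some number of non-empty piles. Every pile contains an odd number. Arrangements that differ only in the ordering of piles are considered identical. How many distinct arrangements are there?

22

Listing the qualifying partitions of 14:
1 + 13
3 + 11
1 + 1 + 1 + 11
5 + 9
1 + 1 + 3 + 9
1 + 1 + 1 + 1 + 1 + 9
7 + 7
1 + 1 + 5 + 7
1 + 3 + 3 + 7
1 + 1 + 1 + 1 + 3 + 7
1 + 1 + 1 + 1 + 1 + 1 + 1 + 7
1 + 3 + 5 + 5
1 + 1 + 1 + 1 + 5 + 5
3 + 3 + 3 + 5
1 + 1 + 1 + 3 + 3 + 5
1 + 1 + 1 + 1 + 1 + 1 + 3 + 5
1 + 1 + 1 + 1 + 1 + 1 + 1 + 1 + 1 + 5
1 + 1 + 3 + 3 + 3 + 3
1 + 1 + 1 + 1 + 1 + 3 + 3 + 3
1 + 1 + 1 + 1 + 1 + 1 + 1 + 1 + 3 + 3
1 + 1 + 1 + 1 + 1 + 1 + 1 + 1 + 1 + 1 + 1 + 3
1 + 1 + 1 + 1 + 1 + 1 + 1 + 1 + 1 + 1 + 1 + 1 + 1 + 1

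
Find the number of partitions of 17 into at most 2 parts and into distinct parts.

They are:
17
16+1
15+2
14+3
13+4
12+5
11+6
10+7
9+8

9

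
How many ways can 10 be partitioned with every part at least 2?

They are:
10
8, 2
7, 3
6, 4
6, 2, 2
5, 5
5, 3, 2
4, 4, 2
4, 3, 3
4, 2, 2, 2
3, 3, 2, 2
2, 2, 2, 2, 2
That's 12 in total.

12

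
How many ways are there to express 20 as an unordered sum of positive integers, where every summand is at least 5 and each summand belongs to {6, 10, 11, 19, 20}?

2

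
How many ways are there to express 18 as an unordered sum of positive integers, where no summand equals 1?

88

A full systematic count gives 88.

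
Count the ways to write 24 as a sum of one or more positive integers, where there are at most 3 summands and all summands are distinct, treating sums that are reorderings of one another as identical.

49

There are too many to list fully; the first 12 (by largest part) are:
24
23,1
22,2
21,3
21,2,1
20,4
20,3,1
19,5
19,4,1
19,3,2
18,6
18,5,1
…and 37 more, for 49 total.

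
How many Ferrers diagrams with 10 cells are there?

42

A partial list (first 12 by largest part):
10
9+1
8+2
8+1+1
7+3
7+2+1
7+1+1+1
6+4
6+3+1
6+2+2
6+2+1+1
6+1+1+1+1
…and 30 more, for 42 total.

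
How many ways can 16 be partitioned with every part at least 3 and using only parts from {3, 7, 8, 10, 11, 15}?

3

Listing the qualifying partitions of 16:
10+3+3
8+8
7+3+3+3
Counting gives 3.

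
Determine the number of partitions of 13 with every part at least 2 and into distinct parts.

10

The partitions of 13 that satisfy the conditions:
13
11,2
10,3
9,4
8,5
8,3,2
7,6
7,4,2
6,5,2
6,4,3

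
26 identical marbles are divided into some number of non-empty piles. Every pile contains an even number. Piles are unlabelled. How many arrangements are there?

Enumerating by decreasing first part gives 101 partitions in all.

101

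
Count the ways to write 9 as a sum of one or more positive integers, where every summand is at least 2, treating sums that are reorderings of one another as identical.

8

The partitions of 9 that satisfy the conditions:
9
2+7
3+6
4+5
2+2+5
2+3+4
3+3+3
2+2+2+3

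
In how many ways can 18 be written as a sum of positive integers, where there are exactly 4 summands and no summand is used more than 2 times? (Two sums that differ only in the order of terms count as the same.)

42

There are too many to list fully; the first 12 (by largest part) are:
1+1+2+14
1+1+3+13
1+2+2+13
1+1+4+12
1+2+3+12
1+1+5+11
1+2+4+11
1+3+3+11
2+2+3+11
1+1+6+10
1+2+5+10
1+3+4+10
…and 30 more, for 42 total.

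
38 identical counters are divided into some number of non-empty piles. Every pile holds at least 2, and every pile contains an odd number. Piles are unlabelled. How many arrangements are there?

Direct enumeration gives 104 partitions.

104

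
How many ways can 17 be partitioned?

Direct enumeration gives 297 partitions.

297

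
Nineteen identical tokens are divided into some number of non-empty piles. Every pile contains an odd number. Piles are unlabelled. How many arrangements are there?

A partial list (first 12 by largest part):
19
1+1+17
1+3+15
1+1+1+1+15
1+5+13
3+3+13
1+1+1+3+13
1+1+1+1+1+1+13
1+7+11
3+5+11
1+1+1+5+11
1+1+3+3+11
…and 42 more, for 54 total.

54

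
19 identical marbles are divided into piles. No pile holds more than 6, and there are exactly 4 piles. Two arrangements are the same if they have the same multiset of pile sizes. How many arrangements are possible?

6

Listing the qualifying partitions of 19:
6,6,6,1
6,6,5,2
6,6,4,3
6,5,5,3
6,5,4,4
5,5,5,4
That's 6 in total.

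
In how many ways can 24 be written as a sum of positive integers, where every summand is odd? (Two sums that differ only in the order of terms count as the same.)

122

There are 122 such partitions.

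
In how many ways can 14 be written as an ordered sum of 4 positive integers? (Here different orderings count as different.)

286

A composition of 14 into 4 positive parts is chosen by placing 3 dividers among the 13 gaps between 14 units: C(13,3) = 286.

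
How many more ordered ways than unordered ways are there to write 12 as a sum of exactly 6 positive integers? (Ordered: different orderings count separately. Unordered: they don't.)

451

Ordered (compositions into 6 parts): C(11,5) = 462.
Unordered (partitions into 6 parts): 11.
Difference: 462 − 11 = 451.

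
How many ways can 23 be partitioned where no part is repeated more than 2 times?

355

Counting exhaustively, 355 partitions satisfy the conditions.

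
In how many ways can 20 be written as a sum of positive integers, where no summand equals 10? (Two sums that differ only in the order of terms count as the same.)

Systematic enumeration (by largest part, then next-largest, …) yields 585.

585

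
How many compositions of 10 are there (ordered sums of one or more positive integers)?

512

The number of compositions of n is 2^(n−1); here 2^9 = 512.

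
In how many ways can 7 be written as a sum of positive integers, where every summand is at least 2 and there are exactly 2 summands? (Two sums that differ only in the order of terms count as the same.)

The partitions of 7 that satisfy the conditions:
5, 2
4, 3

2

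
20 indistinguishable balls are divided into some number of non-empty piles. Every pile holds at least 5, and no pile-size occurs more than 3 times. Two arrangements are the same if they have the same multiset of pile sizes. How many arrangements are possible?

12

Listing the qualifying partitions of 20:
20
15, 5
14, 6
13, 7
12, 8
11, 9
10, 10
10, 5, 5
9, 6, 5
8, 7, 5
8, 6, 6
7, 7, 6
Counting gives 12.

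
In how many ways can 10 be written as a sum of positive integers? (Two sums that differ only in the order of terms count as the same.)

A partial list (first 12 by largest part):
10
9 + 1
8 + 2
8 + 1 + 1
7 + 3
7 + 2 + 1
7 + 1 + 1 + 1
6 + 4
6 + 3 + 1
6 + 2 + 2
6 + 2 + 1 + 1
6 + 1 + 1 + 1 + 1
…and 30 more, for 42 total.

42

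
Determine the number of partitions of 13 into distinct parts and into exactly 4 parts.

The partitions of 13 that satisfy the conditions:
1+2+3+7
1+2+4+6
1+3+4+5

3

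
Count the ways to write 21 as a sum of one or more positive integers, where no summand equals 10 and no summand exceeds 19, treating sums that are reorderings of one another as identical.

A full systematic count gives 734.

734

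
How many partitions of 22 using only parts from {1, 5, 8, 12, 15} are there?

16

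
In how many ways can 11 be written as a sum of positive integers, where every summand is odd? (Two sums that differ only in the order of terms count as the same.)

12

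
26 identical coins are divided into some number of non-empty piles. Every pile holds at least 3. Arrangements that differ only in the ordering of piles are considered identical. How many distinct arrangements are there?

There are 158 such partitions.

158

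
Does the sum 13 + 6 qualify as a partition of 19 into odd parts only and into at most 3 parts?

The parts sum to 19, and the condition 'every summand is odd' is violated.

No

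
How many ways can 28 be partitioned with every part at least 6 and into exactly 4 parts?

They are:
10, 6, 6, 6
9, 7, 6, 6
8, 8, 6, 6
8, 7, 7, 6
7, 7, 7, 7

5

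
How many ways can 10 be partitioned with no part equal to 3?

There are too many to list fully; the first 12 (by largest part) are:
10
1+9
2+8
1+1+8
1+2+7
1+1+1+7
4+6
2+2+6
1+1+2+6
1+1+1+1+6
5+5
1+4+5
…and 15 more, for 27 total.

27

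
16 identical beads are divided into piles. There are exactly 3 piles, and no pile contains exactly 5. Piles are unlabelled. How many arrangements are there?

16

Enumerating:
14, 1, 1
13, 2, 1
12, 3, 1
12, 2, 2
11, 4, 1
11, 3, 2
10, 4, 2
10, 3, 3
9, 6, 1
9, 4, 3
8, 7, 1
8, 6, 2
8, 4, 4
7, 7, 2
7, 6, 3
6, 6, 4
Counting gives 16.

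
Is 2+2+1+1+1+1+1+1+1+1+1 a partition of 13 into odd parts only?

No

The parts sum to 13, and the condition 'every summand is odd' is violated.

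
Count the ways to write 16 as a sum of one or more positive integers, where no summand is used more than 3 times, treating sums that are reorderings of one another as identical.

132

Direct enumeration gives 132 partitions.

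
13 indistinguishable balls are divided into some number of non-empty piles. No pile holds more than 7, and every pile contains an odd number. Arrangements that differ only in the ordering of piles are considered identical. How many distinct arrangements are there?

14

They are:
7,5,1
7,3,3
7,3,1,1,1
7,1,1,1,1,1,1
5,5,3
5,5,1,1,1
5,3,3,1,1
5,3,1,1,1,1,1
5,1,1,1,1,1,1,1,1
3,3,3,3,1
3,3,3,1,1,1,1
3,3,1,1,1,1,1,1,1
3,1,1,1,1,1,1,1,1,1,1
1,1,1,1,1,1,1,1,1,1,1,1,1
That's 14 in total.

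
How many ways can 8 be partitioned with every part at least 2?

7

They are:
8
6, 2
5, 3
4, 4
4, 2, 2
3, 3, 2
2, 2, 2, 2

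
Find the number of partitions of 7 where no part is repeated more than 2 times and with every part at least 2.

4

Enumerating:
7
5+2
4+3
3+2+2
That's 4 in total.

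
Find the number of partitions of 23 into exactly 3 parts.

There are too many to list fully; the first 12 (by largest part) are:
21, 1, 1
20, 2, 1
19, 3, 1
19, 2, 2
18, 4, 1
18, 3, 2
17, 5, 1
17, 4, 2
17, 3, 3
16, 6, 1
16, 5, 2
16, 4, 3
…and 32 more, for 44 total.

44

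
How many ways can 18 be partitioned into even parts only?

A partial list (first 12 by largest part):
18
2 + 16
4 + 14
2 + 2 + 14
6 + 12
2 + 4 + 12
2 + 2 + 2 + 12
8 + 10
2 + 6 + 10
4 + 4 + 10
2 + 2 + 4 + 10
2 + 2 + 2 + 2 + 10
…and 18 more, for 30 total.

30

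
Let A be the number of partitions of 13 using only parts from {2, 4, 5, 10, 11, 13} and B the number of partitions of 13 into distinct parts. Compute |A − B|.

Partitions of 13 using only parts from {2, 4, 5, 10, 11, 13}: 5.
Partitions of 13 into distinct parts: 18.
|5 − 18| = 13.

13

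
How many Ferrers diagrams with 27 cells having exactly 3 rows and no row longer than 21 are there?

There are too many to list fully; the first 12 (by largest part) are:
21,5,1
21,4,2
21,3,3
20,6,1
20,5,2
20,4,3
19,7,1
19,6,2
19,5,3
19,4,4
18,8,1
18,7,2
…and 43 more, for 55 total.

55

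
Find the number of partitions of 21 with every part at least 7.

6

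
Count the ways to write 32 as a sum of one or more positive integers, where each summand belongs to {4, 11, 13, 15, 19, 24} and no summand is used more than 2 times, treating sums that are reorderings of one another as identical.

4

Enumerating:
24+4+4
19+13
15+13+4
13+11+4+4
That's 4 in total.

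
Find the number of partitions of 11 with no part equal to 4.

41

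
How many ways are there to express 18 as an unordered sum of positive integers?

Direct enumeration gives 385 partitions.

385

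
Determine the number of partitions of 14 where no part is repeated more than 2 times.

57

There are too many to list fully; the first 12 (by largest part) are:
14
13, 1
12, 2
12, 1, 1
11, 3
11, 2, 1
10, 4
10, 3, 1
10, 2, 2
10, 2, 1, 1
9, 5
9, 4, 1
…and 45 more, for 57 total.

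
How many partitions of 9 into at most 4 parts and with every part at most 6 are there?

14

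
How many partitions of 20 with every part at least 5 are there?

13

Listing the qualifying partitions of 20:
20
15,5
14,6
13,7
12,8
11,9
10,10
10,5,5
9,6,5
8,7,5
8,6,6
7,7,6
5,5,5,5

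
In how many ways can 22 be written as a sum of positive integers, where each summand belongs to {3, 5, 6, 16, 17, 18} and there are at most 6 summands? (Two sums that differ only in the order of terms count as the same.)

6

They are:
17, 5
16, 6
16, 3, 3
6, 6, 5, 5
6, 5, 5, 3, 3
5, 5, 3, 3, 3, 3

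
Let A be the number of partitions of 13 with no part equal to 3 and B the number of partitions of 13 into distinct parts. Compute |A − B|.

41

Partitions of 13 with no part equal to 3: 59.
Partitions of 13 into distinct parts: 18.
|59 − 18| = 41.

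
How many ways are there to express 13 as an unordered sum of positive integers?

101

Counting exhaustively, 101 partitions satisfy the conditions.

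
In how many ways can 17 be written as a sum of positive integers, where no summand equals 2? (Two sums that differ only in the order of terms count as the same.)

121

A full systematic count gives 121.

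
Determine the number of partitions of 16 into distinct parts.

32

A partial list (first 12 by largest part):
16
15,1
14,2
13,3
13,2,1
12,4
12,3,1
11,5
11,4,1
11,3,2
10,6
10,5,1
…and 20 more, for 32 total.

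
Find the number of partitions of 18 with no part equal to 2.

154

Counting exhaustively, 154 partitions satisfy the conditions.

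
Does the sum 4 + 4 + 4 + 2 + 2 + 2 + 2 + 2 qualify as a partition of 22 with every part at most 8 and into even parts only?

The parts sum to 22, and the condition 'no summand exceeds 8' holds; the condition 'every summand is even' holds.

Yes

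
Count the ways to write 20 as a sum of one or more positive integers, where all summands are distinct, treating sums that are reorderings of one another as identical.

64

A partial list (first 12 by largest part):
20
19 + 1
18 + 2
17 + 3
17 + 2 + 1
16 + 4
16 + 3 + 1
15 + 5
15 + 4 + 1
15 + 3 + 2
14 + 6
14 + 5 + 1
…and 52 more, for 64 total.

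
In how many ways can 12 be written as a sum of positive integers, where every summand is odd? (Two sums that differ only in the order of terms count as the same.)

The partitions of 12 that satisfy the conditions:
11 + 1
9 + 3
9 + 1 + 1 + 1
7 + 5
7 + 3 + 1 + 1
7 + 1 + 1 + 1 + 1 + 1
5 + 5 + 1 + 1
5 + 3 + 3 + 1
5 + 3 + 1 + 1 + 1 + 1
5 + 1 + 1 + 1 + 1 + 1 + 1 + 1
3 + 3 + 3 + 3
3 + 3 + 3 + 1 + 1 + 1
3 + 3 + 1 + 1 + 1 + 1 + 1 + 1
3 + 1 + 1 + 1 + 1 + 1 + 1 + 1 + 1 + 1
1 + 1 + 1 + 1 + 1 + 1 + 1 + 1 + 1 + 1 + 1 + 1

15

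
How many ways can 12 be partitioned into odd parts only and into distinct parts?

The partitions of 12 that satisfy the conditions:
11,1
9,3
7,5
Counting gives 3.

3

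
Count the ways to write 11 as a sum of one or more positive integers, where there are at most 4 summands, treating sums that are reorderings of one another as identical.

27

A partial list (first 12 by largest part):
11
1+10
2+9
1+1+9
3+8
1+2+8
1+1+1+8
4+7
1+3+7
2+2+7
1+1+2+7
5+6
…and 15 more, for 27 total.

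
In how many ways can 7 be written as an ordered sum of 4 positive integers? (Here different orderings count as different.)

20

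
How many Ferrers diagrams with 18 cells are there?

A full systematic count gives 385.

385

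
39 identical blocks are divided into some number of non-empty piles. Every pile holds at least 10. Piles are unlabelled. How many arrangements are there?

23

Enumerating:
39
10 + 29
11 + 28
12 + 27
13 + 26
14 + 25
15 + 24
16 + 23
17 + 22
18 + 21
19 + 20
10 + 10 + 19
10 + 11 + 18
10 + 12 + 17
11 + 11 + 17
10 + 13 + 16
11 + 12 + 16
10 + 14 + 15
11 + 13 + 15
12 + 12 + 15
11 + 14 + 14
12 + 13 + 14
13 + 13 + 13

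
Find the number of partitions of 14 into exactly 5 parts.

Enumerating:
10,1,1,1,1
9,2,1,1,1
8,3,1,1,1
8,2,2,1,1
7,4,1,1,1
7,3,2,1,1
7,2,2,2,1
6,5,1,1,1
6,4,2,1,1
6,3,3,1,1
6,3,2,2,1
6,2,2,2,2
5,5,2,1,1
5,4,3,1,1
5,4,2,2,1
5,3,3,2,1
5,3,2,2,2
4,4,4,1,1
4,4,3,2,1
4,4,2,2,2
4,3,3,3,1
4,3,3,2,2
3,3,3,3,2

23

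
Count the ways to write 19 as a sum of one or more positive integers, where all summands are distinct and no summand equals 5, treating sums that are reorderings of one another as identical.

There are too many to list fully; the first 12 (by largest part) are:
19
18+1
17+2
16+3
16+2+1
15+4
15+3+1
14+4+1
14+3+2
13+6
13+4+2
13+3+2+1
…and 26 more, for 38 total.

38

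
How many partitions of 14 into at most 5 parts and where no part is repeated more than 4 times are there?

70

A partial list (first 12 by largest part):
14
13+1
12+2
12+1+1
11+3
11+2+1
11+1+1+1
10+4
10+3+1
10+2+2
10+2+1+1
10+1+1+1+1
…and 58 more, for 70 total.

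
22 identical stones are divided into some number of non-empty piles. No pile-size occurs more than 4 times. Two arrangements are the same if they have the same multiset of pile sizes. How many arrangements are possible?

There are 628 such partitions.

628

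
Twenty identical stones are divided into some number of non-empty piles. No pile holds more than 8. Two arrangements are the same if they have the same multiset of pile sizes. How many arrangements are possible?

Enumerating by decreasing first part gives 434 partitions in all.

434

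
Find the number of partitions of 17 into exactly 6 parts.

44

A partial list (first 12 by largest part):
12+1+1+1+1+1
11+2+1+1+1+1
10+3+1+1+1+1
10+2+2+1+1+1
9+4+1+1+1+1
9+3+2+1+1+1
9+2+2+2+1+1
8+5+1+1+1+1
8+4+2+1+1+1
8+3+3+1+1+1
8+3+2+2+1+1
8+2+2+2+2+1
…and 32 more, for 44 total.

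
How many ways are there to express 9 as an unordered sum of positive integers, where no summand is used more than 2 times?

16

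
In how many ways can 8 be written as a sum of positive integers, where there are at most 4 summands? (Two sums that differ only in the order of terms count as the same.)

15

They are:
8
7 + 1
6 + 2
6 + 1 + 1
5 + 3
5 + 2 + 1
5 + 1 + 1 + 1
4 + 4
4 + 3 + 1
4 + 2 + 2
4 + 2 + 1 + 1
3 + 3 + 2
3 + 3 + 1 + 1
3 + 2 + 2 + 1
2 + 2 + 2 + 2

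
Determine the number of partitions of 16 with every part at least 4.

11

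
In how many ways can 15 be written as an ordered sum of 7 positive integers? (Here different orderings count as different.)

3003

A composition of 15 into 7 positive parts is chosen by placing 6 dividers among the 14 gaps between 15 units: C(14,6) = 3003.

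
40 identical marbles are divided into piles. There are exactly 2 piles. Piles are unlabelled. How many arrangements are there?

20

Listing the qualifying partitions of 40:
39+1
38+2
37+3
36+4
35+5
34+6
33+7
32+8
31+9
30+10
29+11
28+12
27+13
26+14
25+15
24+16
23+17
22+18
21+19
20+20
That's 20 in total.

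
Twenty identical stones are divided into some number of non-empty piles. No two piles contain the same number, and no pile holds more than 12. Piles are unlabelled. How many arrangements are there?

A partial list (first 12 by largest part):
8,12
1,7,12
2,6,12
3,5,12
1,2,5,12
1,3,4,12
9,11
1,8,11
2,7,11
3,6,11
1,2,6,11
4,5,11
…and 33 more, for 45 total.

45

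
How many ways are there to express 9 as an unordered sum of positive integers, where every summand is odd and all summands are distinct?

Enumerating:
9
5 + 3 + 1
Counting gives 2.

2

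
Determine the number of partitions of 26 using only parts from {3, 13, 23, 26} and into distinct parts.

They are:
26
23,3
That's 2 in total.

2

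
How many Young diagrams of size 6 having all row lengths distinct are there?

4

Listing the qualifying partitions of 6:
6
5+1
4+2
3+2+1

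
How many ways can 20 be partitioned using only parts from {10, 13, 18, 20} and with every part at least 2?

2

They are:
20
10, 10
Counting gives 2.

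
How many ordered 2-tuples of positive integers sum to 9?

8

Equivalently, choose which 1 of the 8 gaps become plus signs: C(8,1) = 8.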